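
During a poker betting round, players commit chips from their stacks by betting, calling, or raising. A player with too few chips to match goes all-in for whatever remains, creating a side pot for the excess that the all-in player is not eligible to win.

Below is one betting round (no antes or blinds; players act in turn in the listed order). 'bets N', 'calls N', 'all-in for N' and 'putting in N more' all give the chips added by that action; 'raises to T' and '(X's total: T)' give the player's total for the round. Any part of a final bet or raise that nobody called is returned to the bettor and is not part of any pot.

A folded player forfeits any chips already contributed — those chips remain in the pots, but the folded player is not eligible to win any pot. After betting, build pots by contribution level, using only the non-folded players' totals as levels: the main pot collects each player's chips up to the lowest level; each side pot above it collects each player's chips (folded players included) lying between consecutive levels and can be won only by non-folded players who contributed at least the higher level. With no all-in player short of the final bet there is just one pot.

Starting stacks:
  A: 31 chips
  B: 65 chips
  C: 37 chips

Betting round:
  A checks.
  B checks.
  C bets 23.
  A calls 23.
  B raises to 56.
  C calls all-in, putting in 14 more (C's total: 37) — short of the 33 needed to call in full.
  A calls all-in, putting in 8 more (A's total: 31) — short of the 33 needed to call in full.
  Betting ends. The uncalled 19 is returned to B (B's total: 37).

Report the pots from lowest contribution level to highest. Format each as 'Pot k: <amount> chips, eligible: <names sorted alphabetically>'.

Contributions (after 19 returned to B): A=31, B=37, C=37
Pot levels (distinct totals of non-folded players): 31, 37
Layer 1-31: 31 each from A, B, C = 31*3 = 93 chips; eligible A, B, C
Layer 32-37: 6 each from B, C = 6*2 = 12 chips; eligible B, C

Pot 1: 93 chips, eligible: A, B, C
Pot 2: 12 chips, eligible: B, C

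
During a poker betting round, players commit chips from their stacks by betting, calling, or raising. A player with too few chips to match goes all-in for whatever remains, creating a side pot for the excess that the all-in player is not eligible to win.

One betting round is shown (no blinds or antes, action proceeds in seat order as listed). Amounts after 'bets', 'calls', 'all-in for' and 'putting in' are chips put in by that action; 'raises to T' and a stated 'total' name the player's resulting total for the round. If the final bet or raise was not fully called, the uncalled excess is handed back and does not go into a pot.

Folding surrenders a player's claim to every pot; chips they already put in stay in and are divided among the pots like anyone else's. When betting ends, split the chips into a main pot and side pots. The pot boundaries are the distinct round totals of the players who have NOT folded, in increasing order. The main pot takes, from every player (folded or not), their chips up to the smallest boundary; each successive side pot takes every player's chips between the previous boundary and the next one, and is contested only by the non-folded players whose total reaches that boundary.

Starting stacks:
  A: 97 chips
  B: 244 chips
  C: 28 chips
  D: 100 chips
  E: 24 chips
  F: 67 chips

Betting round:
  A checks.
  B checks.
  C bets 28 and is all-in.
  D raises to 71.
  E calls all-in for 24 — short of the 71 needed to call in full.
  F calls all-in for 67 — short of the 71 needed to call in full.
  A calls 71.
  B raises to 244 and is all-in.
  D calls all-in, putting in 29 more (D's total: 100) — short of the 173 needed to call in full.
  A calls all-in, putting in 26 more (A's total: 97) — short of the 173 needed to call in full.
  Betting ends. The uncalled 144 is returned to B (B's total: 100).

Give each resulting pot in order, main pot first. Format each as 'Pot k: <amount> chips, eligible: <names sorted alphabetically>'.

Pot 1: 144 chips, eligible: A, B, C, D, E, F
Pot 2: 20 chips, eligible: A, B, C, D, F
Pot 3: 156 chips, eligible: A, B, D, F
Pot 4: 90 chips, eligible: A, B, D
Pot 5: 6 chips, eligible: B, D

Derivation:
Contributions (after 144 returned to B): A=97, B=100, C=28, D=100, E=24, F=67
Pot levels (distinct totals of non-folded players): 24, 28, 67, 97, 100
Layer 1-24: 24 each from A, B, C, D, E, F = 24*6 = 144 chips; eligible A, B, C, D, E, F
Layer 25-28: 4 each from A, B, C, D, F = 4*5 = 20 chips; eligible A, B, C, D, F
Layer 29-67: 39 each from A, B, D, F = 39*4 = 156 chips; eligible A, B, D, F
Layer 68-97: 30 each from A, B, D = 30*3 = 90 chips; eligible A, B, D
Layer 98-100: 3 each from B, D = 3*2 = 6 chips; eligible B, D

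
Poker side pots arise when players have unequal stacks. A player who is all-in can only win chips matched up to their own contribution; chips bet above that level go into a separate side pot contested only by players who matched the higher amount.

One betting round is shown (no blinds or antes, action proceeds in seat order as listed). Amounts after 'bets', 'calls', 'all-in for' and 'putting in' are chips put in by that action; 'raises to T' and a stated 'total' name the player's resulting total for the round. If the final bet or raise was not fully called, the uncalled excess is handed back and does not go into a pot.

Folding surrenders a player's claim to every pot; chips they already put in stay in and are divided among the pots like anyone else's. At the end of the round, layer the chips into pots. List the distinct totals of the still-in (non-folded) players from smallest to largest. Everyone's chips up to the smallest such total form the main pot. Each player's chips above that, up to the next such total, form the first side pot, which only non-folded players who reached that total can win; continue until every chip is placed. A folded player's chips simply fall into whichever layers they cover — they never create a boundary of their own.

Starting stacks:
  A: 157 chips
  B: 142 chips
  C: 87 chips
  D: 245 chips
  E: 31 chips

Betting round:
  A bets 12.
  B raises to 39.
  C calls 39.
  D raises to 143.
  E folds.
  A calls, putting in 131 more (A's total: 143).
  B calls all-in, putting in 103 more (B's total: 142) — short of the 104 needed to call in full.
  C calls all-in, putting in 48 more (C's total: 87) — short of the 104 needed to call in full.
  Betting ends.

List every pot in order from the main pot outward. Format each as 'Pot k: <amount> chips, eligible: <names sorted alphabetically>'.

Pot 1: 348 chips, eligible: A, B, C, D
Pot 2: 165 chips, eligible: A, B, D
Pot 3: 2 chips, eligible: A, D

Derivation:
Contributions: A=143, B=142, C=87, D=143
Folded: E
Pot levels (distinct totals of non-folded players): 87, 142, 143
Layer 1-87: 87 each from A, B, C, D = 87*4 = 348 chips; eligible A, B, C, D
Layer 88-142: 55 each from A, B, D = 55*3 = 165 chips; eligible A, B, D
Layer 143-143: 1 each from A, D = 1*2 = 2 chips; eligible A, D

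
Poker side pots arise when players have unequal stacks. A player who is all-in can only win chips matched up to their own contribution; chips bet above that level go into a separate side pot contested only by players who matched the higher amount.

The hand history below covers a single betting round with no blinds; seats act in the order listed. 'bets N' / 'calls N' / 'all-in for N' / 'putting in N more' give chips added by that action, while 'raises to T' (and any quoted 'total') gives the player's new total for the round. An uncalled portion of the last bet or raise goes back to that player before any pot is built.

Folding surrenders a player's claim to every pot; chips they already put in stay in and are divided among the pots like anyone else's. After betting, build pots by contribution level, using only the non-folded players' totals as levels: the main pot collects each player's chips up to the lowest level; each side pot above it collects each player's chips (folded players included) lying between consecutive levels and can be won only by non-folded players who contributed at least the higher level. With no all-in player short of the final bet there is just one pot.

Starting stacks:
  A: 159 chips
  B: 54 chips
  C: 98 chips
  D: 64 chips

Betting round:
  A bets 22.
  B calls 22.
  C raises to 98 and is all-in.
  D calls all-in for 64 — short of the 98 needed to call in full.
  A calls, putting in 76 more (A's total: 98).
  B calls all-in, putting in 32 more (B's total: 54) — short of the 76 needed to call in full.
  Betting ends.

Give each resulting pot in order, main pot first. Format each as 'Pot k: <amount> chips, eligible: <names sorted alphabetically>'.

Pot 1: 216 chips, eligible: A, B, C, D
Pot 2: 30 chips, eligible: A, C, D
Pot 3: 68 chips, eligible: A, C

Derivation:
Contributions: A=98, B=54, C=98, D=64
Pot levels (distinct totals of non-folded players): 54, 64, 98
Layer 1-54: 54 each from A, B, C, D = 54*4 = 216 chips; eligible A, B, C, D
Layer 55-64: 10 each from A, C, D = 10*3 = 30 chips; eligible A, C, D
Layer 65-98: 34 each from A, C = 34*2 = 68 chips; eligible A, C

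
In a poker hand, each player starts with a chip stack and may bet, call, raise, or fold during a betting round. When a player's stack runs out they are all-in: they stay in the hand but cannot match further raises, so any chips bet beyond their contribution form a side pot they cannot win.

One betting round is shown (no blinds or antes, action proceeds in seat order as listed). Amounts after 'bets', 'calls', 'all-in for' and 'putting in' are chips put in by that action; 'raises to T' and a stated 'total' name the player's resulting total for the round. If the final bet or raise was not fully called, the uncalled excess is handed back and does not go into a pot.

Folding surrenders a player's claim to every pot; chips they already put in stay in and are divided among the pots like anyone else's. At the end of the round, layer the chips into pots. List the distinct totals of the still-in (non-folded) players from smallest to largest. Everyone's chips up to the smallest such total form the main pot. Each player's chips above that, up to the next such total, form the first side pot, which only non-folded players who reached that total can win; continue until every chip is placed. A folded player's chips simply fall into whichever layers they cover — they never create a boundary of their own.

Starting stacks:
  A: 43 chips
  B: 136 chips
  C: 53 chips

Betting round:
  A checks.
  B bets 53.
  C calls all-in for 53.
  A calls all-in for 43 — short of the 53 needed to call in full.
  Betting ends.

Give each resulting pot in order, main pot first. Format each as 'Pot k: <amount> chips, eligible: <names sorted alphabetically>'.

Contributions: A=43, B=53, C=53
Pot levels (distinct totals of non-folded players): 43, 53
Layer 1-43: 43 each from A, B, C = 43*3 = 129 chips; eligible A, B, C
Layer 44-53: 10 each from B, C = 10*2 = 20 chips; eligible B, C

Pot 1: 129 chips, eligible: A, B, C
Pot 2: 20 chips, eligible: B, C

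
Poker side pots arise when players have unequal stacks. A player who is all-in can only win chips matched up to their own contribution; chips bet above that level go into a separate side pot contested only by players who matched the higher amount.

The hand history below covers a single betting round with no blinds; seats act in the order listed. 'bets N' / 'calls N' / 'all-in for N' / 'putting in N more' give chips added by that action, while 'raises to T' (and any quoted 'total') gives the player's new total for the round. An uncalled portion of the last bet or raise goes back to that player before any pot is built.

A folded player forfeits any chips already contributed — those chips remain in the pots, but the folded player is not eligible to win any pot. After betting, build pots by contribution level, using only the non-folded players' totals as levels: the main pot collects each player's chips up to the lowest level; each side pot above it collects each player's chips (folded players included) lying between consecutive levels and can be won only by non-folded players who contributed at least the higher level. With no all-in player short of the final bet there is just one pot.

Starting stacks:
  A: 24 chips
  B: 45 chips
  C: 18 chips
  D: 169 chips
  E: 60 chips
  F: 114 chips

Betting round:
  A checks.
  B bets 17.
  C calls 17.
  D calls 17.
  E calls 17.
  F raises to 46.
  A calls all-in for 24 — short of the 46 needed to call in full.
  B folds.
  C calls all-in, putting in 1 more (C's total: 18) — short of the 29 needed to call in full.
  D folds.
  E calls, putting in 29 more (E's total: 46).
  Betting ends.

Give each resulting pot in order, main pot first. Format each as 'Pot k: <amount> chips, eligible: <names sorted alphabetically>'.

Contributions: A=24, B=17, C=18, D=17, E=46, F=46
Folded: B, D
Pot levels (distinct totals of non-folded players): 18, 24, 46
Layer 1-18: A 18 + B 17 + C 18 + D 17 + E 18 + F 18 = 106 chips; eligible A, C, E, F
Layer 19-24: 6 each from A, E, F = 6*3 = 18 chips; eligible A, E, F
Layer 25-46: 22 each from E, F = 22*2 = 44 chips; eligible E, F

Pot 1: 106 chips, eligible: A, C, E, F
Pot 2: 18 chips, eligible: A, E, F
Pot 3: 44 chips, eligible: E, F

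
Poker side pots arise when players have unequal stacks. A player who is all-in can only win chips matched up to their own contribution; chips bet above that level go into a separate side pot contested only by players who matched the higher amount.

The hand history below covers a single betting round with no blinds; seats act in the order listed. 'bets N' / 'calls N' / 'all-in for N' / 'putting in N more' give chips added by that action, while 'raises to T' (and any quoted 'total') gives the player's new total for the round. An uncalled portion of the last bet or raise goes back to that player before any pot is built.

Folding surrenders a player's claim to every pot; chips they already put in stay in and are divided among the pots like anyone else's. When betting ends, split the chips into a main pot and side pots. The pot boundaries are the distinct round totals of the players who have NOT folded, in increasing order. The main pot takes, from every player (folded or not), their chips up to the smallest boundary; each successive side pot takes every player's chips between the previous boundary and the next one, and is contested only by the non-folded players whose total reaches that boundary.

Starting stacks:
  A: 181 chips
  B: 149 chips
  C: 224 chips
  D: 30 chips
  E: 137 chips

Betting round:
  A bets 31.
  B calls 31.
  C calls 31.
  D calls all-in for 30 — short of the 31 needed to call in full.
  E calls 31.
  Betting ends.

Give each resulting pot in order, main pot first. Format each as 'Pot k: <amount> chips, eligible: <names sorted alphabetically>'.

Pot 1: 150 chips, eligible: A, B, C, D, E
Pot 2: 4 chips, eligible: A, B, C, E

Derivation:
Contributions: A=31, B=31, C=31, D=30, E=31
Pot levels (distinct totals of non-folded players): 30, 31
Layer 1-30: 30 each from A, B, C, D, E = 30*5 = 150 chips; eligible A, B, C, D, E
Layer 31-31: 1 each from A, B, C, E = 1*4 = 4 chips; eligible A, B, C, E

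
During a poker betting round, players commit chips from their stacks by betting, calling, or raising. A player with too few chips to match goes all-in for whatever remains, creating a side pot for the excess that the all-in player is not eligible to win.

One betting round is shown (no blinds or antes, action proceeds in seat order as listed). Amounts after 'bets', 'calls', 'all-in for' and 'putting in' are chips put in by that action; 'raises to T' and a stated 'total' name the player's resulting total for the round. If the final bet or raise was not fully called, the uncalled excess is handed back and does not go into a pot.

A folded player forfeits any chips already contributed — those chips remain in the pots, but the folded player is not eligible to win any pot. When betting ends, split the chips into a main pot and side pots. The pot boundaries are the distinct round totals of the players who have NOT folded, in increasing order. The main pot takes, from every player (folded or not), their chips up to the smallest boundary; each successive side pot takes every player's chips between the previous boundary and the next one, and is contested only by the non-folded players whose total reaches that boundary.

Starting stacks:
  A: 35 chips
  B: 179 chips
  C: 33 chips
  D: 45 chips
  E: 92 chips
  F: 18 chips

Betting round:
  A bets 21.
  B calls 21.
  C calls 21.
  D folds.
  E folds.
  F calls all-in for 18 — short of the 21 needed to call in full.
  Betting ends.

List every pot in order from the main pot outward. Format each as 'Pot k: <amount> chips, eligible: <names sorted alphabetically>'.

Pot 1: 72 chips, eligible: A, B, C, F
Pot 2: 9 chips, eligible: A, B, C

Derivation:
Contributions: A=21, B=21, C=21, F=18
Folded: D, E
Pot levels (distinct totals of non-folded players): 18, 21
Layer 1-18: 18 each from A, B, C, F = 18*4 = 72 chips; eligible A, B, C, F
Layer 19-21: 3 each from A, B, C = 3*3 = 9 chips; eligible A, B, C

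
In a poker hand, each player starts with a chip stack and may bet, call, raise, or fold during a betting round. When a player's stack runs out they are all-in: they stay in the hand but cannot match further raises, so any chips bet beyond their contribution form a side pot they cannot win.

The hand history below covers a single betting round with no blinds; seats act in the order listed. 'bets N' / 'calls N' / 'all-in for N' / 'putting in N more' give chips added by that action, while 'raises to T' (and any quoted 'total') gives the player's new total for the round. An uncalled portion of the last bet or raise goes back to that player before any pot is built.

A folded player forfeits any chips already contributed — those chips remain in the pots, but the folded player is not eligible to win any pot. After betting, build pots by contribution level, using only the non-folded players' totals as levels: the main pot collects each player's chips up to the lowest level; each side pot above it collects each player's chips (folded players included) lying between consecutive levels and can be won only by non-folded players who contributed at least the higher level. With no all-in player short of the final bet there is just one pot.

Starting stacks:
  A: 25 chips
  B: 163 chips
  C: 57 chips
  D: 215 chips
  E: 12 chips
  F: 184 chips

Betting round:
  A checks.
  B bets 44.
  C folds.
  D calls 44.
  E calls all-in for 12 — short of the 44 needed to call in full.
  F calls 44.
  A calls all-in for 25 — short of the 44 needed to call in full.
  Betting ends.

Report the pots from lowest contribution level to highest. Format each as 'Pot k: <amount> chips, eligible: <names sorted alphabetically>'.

Pot 1: 60 chips, eligible: A, B, D, E, F
Pot 2: 52 chips, eligible: A, B, D, F
Pot 3: 57 chips, eligible: B, D, F

Derivation:
Contributions: A=25, B=44, D=44, E=12, F=44
Folded: C
Pot levels (distinct totals of non-folded players): 12, 25, 44
Layer 1-12: 12 each from A, B, D, E, F = 12*5 = 60 chips; eligible A, B, D, E, F
Layer 13-25: 13 each from A, B, D, F = 13*4 = 52 chips; eligible A, B, D, F
Layer 26-44: 19 each from B, D, F = 19*3 = 57 chips; eligible B, D, F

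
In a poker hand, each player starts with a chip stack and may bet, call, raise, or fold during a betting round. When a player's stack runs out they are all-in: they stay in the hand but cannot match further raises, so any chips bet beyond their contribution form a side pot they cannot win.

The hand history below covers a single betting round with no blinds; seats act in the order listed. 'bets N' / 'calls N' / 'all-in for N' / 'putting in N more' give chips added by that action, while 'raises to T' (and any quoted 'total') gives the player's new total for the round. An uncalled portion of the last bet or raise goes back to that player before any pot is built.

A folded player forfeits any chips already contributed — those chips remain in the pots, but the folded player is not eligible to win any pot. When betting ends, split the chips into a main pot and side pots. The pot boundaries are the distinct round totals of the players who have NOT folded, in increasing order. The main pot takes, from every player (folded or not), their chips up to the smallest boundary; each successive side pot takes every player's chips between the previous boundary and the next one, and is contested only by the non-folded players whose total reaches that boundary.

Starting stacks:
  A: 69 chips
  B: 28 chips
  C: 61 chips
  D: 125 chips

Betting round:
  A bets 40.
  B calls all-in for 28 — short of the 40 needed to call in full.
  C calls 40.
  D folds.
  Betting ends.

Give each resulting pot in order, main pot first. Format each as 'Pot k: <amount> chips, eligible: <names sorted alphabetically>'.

Pot 1: 84 chips, eligible: A, B, C
Pot 2: 24 chips, eligible: A, C

Derivation:
Contributions: A=40, B=28, C=40
Folded: D
Pot levels (distinct totals of non-folded players): 28, 40
Layer 1-28: 28 each from A, B, C = 28*3 = 84 chips; eligible A, B, C
Layer 29-40: 12 each from A, C = 12*2 = 24 chips; eligible A, C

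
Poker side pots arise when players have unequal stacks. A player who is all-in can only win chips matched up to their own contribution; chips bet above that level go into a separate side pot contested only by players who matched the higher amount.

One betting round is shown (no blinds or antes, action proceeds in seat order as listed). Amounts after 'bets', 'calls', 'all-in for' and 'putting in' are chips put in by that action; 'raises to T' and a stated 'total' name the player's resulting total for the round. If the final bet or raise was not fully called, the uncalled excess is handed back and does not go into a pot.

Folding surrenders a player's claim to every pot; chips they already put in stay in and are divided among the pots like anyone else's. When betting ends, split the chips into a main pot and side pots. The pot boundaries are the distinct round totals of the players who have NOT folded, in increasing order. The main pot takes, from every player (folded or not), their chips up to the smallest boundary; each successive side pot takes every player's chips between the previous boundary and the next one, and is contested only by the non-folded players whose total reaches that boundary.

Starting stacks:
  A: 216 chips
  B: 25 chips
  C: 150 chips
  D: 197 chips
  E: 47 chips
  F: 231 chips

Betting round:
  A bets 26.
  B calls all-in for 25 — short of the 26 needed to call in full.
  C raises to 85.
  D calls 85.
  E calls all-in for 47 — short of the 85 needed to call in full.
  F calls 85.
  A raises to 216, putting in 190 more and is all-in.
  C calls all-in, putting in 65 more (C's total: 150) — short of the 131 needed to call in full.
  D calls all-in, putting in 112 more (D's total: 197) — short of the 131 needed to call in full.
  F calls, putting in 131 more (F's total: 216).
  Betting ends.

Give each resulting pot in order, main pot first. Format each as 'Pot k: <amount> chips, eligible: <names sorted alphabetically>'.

Contributions: A=216, B=25, C=150, D=197, E=47, F=216
Pot levels (distinct totals of non-folded players): 25, 47, 150, 197, 216
Layer 1-25: 25 each from A, B, C, D, E, F = 25*6 = 150 chips; eligible A, B, C, D, E, F
Layer 26-47: 22 each from A, C, D, E, F = 22*5 = 110 chips; eligible A, C, D, E, F
Layer 48-150: 103 each from A, C, D, F = 103*4 = 412 chips; eligible A, C, D, F
Layer 151-197: 47 each from A, D, F = 47*3 = 141 chips; eligible A, D, F
Layer 198-216: 19 each from A, F = 19*2 = 38 chips; eligible A, F

Pot 1: 150 chips, eligible: A, B, C, D, E, F
Pot 2: 110 chips, eligible: A, C, D, E, F
Pot 3: 412 chips, eligible: A, C, D, F
Pot 4: 141 chips, eligible: A, D, F
Pot 5: 38 chips, eligible: A, F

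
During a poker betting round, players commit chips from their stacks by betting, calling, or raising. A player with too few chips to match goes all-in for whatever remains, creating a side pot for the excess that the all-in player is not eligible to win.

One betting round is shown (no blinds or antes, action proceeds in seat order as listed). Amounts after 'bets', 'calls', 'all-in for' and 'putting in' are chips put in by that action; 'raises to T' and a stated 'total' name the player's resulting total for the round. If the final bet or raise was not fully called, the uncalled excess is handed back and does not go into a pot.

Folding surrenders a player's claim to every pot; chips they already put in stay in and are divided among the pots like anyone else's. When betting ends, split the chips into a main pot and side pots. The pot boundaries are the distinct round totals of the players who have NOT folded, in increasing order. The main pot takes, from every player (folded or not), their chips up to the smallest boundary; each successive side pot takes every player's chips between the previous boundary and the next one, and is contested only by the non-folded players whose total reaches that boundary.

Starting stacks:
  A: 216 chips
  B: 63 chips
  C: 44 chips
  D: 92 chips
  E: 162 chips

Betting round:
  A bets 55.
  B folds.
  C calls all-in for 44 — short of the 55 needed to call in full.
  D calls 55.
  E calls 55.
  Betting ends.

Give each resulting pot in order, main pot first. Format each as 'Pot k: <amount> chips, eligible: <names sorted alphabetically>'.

Pot 1: 176 chips, eligible: A, C, D, E
Pot 2: 33 chips, eligible: A, D, E

Derivation:
Contributions: A=55, C=44, D=55, E=55
Folded: B
Pot levels (distinct totals of non-folded players): 44, 55
Layer 1-44: 44 each from A, C, D, E = 44*4 = 176 chips; eligible A, C, D, E
Layer 45-55: 11 each from A, D, E = 11*3 = 33 chips; eligible A, D, E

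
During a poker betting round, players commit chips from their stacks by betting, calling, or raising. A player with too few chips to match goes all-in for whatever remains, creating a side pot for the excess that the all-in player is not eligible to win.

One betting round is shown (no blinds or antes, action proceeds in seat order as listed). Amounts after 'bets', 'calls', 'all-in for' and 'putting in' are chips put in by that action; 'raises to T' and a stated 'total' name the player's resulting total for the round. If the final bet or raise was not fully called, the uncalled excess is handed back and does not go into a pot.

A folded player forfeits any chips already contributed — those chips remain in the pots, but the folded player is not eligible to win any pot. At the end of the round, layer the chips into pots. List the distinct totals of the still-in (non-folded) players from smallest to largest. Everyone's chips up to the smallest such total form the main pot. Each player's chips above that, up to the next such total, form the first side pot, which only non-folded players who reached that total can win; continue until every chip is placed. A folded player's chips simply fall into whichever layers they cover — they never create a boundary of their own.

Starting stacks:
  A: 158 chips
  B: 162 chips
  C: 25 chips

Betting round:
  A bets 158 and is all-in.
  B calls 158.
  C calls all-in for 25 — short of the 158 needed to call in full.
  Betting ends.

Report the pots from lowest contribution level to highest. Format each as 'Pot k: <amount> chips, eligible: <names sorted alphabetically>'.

Pot 1: 75 chips, eligible: A, B, C
Pot 2: 266 chips, eligible: A, B

Derivation:
Contributions: A=158, B=158, C=25
Pot levels (distinct totals of non-folded players): 25, 158
Layer 1-25: 25 each from A, B, C = 25*3 = 75 chips; eligible A, B, C
Layer 26-158: 133 each from A, B = 133*2 = 266 chips; eligible A, B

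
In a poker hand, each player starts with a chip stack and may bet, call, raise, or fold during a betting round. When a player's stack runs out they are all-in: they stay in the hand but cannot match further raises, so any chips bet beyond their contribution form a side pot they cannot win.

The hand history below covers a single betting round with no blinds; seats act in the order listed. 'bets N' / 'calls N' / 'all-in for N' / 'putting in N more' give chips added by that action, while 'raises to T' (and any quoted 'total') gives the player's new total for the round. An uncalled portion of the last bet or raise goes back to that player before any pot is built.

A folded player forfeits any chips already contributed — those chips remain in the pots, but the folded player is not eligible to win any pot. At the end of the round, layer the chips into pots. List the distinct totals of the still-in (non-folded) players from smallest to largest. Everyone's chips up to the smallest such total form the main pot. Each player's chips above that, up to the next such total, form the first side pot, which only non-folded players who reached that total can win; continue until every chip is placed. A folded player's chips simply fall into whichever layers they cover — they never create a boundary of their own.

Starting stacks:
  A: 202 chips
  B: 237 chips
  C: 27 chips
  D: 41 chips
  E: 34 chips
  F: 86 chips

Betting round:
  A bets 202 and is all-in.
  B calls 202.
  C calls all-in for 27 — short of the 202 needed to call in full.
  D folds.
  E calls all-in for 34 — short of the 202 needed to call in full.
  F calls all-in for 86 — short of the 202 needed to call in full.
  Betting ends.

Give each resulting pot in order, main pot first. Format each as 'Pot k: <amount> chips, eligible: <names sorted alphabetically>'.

Contributions: A=202, B=202, C=27, E=34, F=86
Folded: D
Pot levels (distinct totals of non-folded players): 27, 34, 86, 202
Layer 1-27: 27 each from A, B, C, E, F = 27*5 = 135 chips; eligible A, B, C, E, F
Layer 28-34: 7 each from A, B, E, F = 7*4 = 28 chips; eligible A, B, E, F
Layer 35-86: 52 each from A, B, F = 52*3 = 156 chips; eligible A, B, F
Layer 87-202: 116 each from A, B = 116*2 = 232 chips; eligible A, B

Pot 1: 135 chips, eligible: A, B, C, E, F
Pot 2: 28 chips, eligible: A, B, E, F
Pot 3: 156 chips, eligible: A, B, F
Pot 4: 232 chips, eligible: A, B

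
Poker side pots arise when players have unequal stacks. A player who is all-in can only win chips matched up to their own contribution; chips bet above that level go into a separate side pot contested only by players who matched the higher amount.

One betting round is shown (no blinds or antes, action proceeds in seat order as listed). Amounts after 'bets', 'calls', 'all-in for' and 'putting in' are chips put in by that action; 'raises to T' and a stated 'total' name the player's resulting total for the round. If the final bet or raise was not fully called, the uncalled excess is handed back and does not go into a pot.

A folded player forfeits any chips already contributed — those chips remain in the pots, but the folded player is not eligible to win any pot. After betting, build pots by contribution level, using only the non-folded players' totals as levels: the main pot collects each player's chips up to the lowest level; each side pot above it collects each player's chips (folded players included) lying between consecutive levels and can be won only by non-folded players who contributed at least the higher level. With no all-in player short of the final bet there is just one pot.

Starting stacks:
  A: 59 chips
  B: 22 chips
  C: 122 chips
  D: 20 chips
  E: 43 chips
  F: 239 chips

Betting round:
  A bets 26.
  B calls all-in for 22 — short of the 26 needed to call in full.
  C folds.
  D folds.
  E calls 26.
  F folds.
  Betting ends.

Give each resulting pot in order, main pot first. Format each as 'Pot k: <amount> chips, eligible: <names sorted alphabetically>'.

Contributions: A=26, B=22, E=26
Folded: C, D, F
Pot levels (distinct totals of non-folded players): 22, 26
Layer 1-22: 22 each from A, B, E = 22*3 = 66 chips; eligible A, B, E
Layer 23-26: 4 each from A, E = 4*2 = 8 chips; eligible A, E

Pot 1: 66 chips, eligible: A, B, E
Pot 2: 8 chips, eligible: A, E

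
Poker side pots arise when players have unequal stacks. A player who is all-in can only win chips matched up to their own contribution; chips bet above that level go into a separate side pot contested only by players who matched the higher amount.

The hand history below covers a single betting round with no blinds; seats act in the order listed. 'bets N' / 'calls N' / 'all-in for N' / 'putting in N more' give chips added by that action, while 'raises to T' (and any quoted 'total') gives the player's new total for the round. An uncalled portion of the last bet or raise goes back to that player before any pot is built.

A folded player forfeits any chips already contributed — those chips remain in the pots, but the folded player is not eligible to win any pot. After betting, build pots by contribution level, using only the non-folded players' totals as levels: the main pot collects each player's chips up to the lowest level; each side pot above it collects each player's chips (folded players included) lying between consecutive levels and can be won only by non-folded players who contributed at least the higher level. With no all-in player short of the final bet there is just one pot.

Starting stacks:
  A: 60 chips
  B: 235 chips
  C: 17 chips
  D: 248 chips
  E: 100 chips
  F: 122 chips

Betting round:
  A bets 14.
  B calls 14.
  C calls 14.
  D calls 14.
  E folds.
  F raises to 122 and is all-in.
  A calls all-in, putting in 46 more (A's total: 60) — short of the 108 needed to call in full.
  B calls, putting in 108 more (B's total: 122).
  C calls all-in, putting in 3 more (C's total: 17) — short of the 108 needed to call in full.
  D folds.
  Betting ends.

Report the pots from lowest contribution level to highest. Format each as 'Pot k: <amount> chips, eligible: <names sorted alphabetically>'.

Contributions: A=60, B=122, C=17, D=14, F=122
Folded: D, E
Pot levels (distinct totals of non-folded players): 17, 60, 122
Layer 1-17: A 17 + B 17 + C 17 + D 14 + F 17 = 82 chips; eligible A, B, C, F
Layer 18-60: 43 each from A, B, F = 43*3 = 129 chips; eligible A, B, F
Layer 61-122: 62 each from B, F = 62*2 = 124 chips; eligible B, F

Pot 1: 82 chips, eligible: A, B, C, F
Pot 2: 129 chips, eligible: A, B, F
Pot 3: 124 chips, eligible: B, F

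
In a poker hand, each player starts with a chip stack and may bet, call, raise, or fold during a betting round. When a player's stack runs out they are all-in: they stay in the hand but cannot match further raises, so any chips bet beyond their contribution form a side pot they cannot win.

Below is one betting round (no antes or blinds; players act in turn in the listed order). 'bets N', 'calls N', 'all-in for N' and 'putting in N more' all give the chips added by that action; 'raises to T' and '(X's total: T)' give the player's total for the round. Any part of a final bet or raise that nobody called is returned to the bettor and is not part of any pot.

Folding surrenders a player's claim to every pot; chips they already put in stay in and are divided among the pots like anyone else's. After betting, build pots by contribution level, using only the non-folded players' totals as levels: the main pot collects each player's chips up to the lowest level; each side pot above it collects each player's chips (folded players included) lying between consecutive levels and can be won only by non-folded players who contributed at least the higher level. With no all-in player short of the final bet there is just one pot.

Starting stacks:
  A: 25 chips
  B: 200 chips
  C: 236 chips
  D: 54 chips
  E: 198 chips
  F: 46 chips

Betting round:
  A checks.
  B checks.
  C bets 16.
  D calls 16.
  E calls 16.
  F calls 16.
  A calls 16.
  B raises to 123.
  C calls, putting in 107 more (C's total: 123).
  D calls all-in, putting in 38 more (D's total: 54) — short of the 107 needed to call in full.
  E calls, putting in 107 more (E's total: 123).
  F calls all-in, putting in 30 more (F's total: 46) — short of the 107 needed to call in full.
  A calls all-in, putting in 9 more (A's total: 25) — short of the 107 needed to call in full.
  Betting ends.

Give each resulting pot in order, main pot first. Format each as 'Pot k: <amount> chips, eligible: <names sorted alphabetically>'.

Pot 1: 150 chips, eligible: A, B, C, D, E, F
Pot 2: 105 chips, eligible: B, C, D, E, F
Pot 3: 32 chips, eligible: B, C, D, E
Pot 4: 207 chips, eligible: B, C, E

Derivation:
Contributions: A=25, B=123, C=123, D=54, E=123, F=46
Pot levels (distinct totals of non-folded players): 25, 46, 54, 123
Layer 1-25: 25 each from A, B, C, D, E, F = 25*6 = 150 chips; eligible A, B, C, D, E, F
Layer 26-46: 21 each from B, C, D, E, F = 21*5 = 105 chips; eligible B, C, D, E, F
Layer 47-54: 8 each from B, C, D, E = 8*4 = 32 chips; eligible B, C, D, E
Layer 55-123: 69 each from B, C, E = 69*3 = 207 chips; eligible B, C, E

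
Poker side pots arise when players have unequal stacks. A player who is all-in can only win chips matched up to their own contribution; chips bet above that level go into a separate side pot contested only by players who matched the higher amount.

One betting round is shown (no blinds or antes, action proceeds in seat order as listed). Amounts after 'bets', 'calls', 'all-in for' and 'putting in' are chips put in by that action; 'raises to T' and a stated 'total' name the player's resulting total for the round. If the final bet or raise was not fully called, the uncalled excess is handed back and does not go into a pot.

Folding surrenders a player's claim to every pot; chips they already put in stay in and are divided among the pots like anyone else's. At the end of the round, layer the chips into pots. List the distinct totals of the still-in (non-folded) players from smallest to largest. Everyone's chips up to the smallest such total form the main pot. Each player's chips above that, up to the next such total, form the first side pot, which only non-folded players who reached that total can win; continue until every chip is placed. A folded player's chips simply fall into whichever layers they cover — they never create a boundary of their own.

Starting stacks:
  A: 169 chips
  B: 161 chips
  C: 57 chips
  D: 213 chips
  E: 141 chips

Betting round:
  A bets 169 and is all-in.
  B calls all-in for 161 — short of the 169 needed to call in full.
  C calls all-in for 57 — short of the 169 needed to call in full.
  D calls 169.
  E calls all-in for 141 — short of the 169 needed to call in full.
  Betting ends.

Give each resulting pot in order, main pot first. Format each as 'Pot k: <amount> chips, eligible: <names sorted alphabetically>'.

Contributions: A=169, B=161, C=57, D=169, E=141
Pot levels (distinct totals of non-folded players): 57, 141, 161, 169
Layer 1-57: 57 each from A, B, C, D, E = 57*5 = 285 chips; eligible A, B, C, D, E
Layer 58-141: 84 each from A, B, D, E = 84*4 = 336 chips; eligible A, B, D, E
Layer 142-161: 20 each from A, B, D = 20*3 = 60 chips; eligible A, B, D
Layer 162-169: 8 each from A, D = 8*2 = 16 chips; eligible A, D

Pot 1: 285 chips, eligible: A, B, C, D, E
Pot 2: 336 chips, eligible: A, B, D, E
Pot 3: 60 chips, eligible: A, B, D
Pot 4: 16 chips, eligible: A, D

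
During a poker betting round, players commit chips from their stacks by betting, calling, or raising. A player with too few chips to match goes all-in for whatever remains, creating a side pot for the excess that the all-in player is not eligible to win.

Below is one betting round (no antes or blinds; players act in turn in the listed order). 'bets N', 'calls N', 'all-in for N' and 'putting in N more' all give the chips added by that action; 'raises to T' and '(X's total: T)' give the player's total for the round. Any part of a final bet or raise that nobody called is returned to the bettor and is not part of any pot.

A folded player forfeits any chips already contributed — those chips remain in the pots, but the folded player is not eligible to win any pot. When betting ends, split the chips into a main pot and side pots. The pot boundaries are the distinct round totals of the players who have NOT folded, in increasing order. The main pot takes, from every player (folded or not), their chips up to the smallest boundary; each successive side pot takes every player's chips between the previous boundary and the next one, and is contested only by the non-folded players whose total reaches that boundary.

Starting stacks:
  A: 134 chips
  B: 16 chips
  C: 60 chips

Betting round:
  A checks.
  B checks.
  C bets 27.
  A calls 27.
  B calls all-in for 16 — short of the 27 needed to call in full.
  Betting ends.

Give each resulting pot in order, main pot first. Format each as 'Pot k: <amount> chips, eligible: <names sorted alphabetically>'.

Contributions: A=27, B=16, C=27
Pot levels (distinct totals of non-folded players): 16, 27
Layer 1-16: 16 each from A, B, C = 16*3 = 48 chips; eligible A, B, C
Layer 17-27: 11 each from A, C = 11*2 = 22 chips; eligible A, C

Pot 1: 48 chips, eligible: A, B, C
Pot 2: 22 chips, eligible: A, C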